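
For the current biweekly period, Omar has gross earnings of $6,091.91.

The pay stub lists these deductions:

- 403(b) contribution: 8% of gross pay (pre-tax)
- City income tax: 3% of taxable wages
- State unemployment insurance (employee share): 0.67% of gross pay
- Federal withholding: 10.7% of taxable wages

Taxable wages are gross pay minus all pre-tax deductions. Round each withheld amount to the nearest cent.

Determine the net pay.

$4,795.91

403(b) contribution: $6,091.91 × 0.08 = $487.35
Taxable wages = $6,091.91 − $487.35 = $5,604.56
City income tax: $5,604.56 × 0.03 = $168.14
Federal withholding: $5,604.56 × 0.107 = $599.69
State unemployment insurance (employee share): $6,091.91 × 0.0067 = $40.82
Total deductions = $487.35 + $168.14 + $599.69 + $40.82 = $1,296.00
Net pay = $6,091.91 − $1,296.00 = $4,795.91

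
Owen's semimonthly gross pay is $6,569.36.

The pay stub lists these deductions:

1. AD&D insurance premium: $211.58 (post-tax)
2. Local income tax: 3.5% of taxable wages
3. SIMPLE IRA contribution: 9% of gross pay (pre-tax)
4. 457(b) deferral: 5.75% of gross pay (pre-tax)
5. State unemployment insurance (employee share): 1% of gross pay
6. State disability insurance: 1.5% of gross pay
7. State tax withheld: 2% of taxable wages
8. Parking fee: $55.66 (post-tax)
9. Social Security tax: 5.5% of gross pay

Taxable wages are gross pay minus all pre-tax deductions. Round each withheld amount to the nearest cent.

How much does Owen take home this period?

$4,499.58

SIMPLE IRA contribution: $6,569.36 × 0.09 = $591.24
457(b) deferral: $6,569.36 × 0.0575 = $377.74
Pre-tax total = $591.24 + $377.74 = $968.98
Taxable wages = $6,569.36 − $968.98 = $5,600.38
State tax withheld: $5,600.38 × 0.02 = $112.01
Local income tax: $5,600.38 × 0.035 = $196.01
State unemployment insurance (employee share): $6,569.36 × 0.01 = $65.69
State disability insurance: $6,569.36 × 0.015 = $98.54
Social Security tax: $6,569.36 × 0.055 = $361.31
AD&D insurance premium: $211.58
Parking fee: $55.66
Total deductions = $591.24 + $377.74 + $112.01 + $196.01 + $65.69 + $98.54 + $361.31 + $211.58 + $55.66 = $2,069.78
Net pay = $6,569.36 − $2,069.78 = $4,499.58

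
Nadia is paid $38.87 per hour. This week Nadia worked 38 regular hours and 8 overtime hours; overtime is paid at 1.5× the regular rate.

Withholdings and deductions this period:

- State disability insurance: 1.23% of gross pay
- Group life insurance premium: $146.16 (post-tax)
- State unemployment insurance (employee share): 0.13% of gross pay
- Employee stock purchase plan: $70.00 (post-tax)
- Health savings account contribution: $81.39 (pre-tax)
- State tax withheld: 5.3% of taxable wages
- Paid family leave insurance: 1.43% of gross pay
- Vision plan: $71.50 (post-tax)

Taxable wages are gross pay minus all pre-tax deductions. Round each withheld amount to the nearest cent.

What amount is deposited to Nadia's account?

Regular pay: 38 × $38.87 = $1477.06
Overtime pay: 8 × $38.87 × 1.5 = $466.44
Gross pay = $1477.06 + $466.44 = $1943.50
Health savings account contribution: $81.39
Taxable wages = $1943.50 − $81.39 = $1862.11
State tax withheld: $1862.11 × 0.053 = $98.69
Paid family leave insurance: $1943.50 × 0.0143 = $27.79
State unemployment insurance (employee share): $1943.50 × 0.0013 = $2.53
State disability insurance: $1943.50 × 0.0123 = $23.91
Vision plan: $71.50
Group life insurance premium: $146.16
Employee stock purchase plan: $70.00
Total deductions = $81.39 + $98.69 + $27.79 + $2.53 + $23.91 + $71.50 + $146.16 + $70.00 = $521.97
Net pay = $1943.50 − $521.97 = $1421.53

$1421.53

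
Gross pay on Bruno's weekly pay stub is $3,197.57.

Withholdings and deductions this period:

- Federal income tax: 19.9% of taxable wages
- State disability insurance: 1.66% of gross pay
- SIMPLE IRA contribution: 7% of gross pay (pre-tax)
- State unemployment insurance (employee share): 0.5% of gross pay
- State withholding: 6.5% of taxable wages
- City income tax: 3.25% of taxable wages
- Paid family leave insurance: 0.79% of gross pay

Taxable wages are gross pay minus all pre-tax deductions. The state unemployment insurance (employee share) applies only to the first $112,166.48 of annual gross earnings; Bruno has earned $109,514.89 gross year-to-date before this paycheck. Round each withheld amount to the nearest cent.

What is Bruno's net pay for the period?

$2,000.43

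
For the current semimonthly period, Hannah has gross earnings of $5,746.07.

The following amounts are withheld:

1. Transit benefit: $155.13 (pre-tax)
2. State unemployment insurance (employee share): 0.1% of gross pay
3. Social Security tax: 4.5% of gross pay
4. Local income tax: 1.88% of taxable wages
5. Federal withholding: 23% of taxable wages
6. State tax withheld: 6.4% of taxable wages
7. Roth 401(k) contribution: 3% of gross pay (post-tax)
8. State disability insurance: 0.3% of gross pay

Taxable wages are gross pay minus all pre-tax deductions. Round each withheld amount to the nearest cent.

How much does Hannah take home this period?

$3,388.15

Transit benefit: $155.13
Taxable wages = $5,746.07 − $155.13 = $5,590.94
Local income tax: $5,590.94 × 0.0188 = $105.11
Federal withholding: $5,590.94 × 0.23 = $1,285.92
State tax withheld: $5,590.94 × 0.064 = $357.82
Social Security tax: $5,746.07 × 0.045 = $258.57
State unemployment insurance (employee share): $5,746.07 × 0.001 = $5.75
State disability insurance: $5,746.07 × 0.003 = $17.24
Roth 401(k) contribution: $5,746.07 × 0.03 = $172.38
Total deductions = $155.13 + $105.11 + $1,285.92 + $357.82 + $258.57 + $5.75 + $17.24 + $172.38 = $2,357.92
Net pay = $5,746.07 − $2,357.92 = $3,388.15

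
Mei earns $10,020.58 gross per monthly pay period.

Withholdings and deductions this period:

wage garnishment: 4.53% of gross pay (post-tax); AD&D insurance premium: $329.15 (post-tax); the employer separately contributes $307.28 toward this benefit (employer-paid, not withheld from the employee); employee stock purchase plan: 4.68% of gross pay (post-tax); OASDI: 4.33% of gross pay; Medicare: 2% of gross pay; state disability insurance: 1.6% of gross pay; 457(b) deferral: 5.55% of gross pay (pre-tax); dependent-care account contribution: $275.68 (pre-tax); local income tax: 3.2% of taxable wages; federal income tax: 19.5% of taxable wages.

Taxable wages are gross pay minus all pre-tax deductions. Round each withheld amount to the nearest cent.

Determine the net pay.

457(b) deferral: $10,020.58 × 0.0555 = $556.14
Dependent-care account contribution: $275.68
Pre-tax total = $556.14 + $275.68 = $831.82
Taxable wages = $10,020.58 − $831.82 = $9,188.76
Federal income tax: $9,188.76 × 0.195 = $1,791.81
Local income tax: $9,188.76 × 0.032 = $294.04
OASDI: $10,020.58 × 0.0433 = $433.89
Medicare: $10,020.58 × 0.02 = $200.41
State disability insurance: $10,020.58 × 0.016 = $160.33
Employee stock purchase plan: $10,020.58 × 0.0468 = $468.96
Wage garnishment: $10,020.58 × 0.0453 = $453.93
AD&D insurance premium: $329.15
(Employer's $307.28 toward AD&D insurance premium is not withheld from the employee.)
Total deductions = $556.14 + $275.68 + $1,791.81 + $294.04 + $433.89 + $200.41 + $160.33 + $468.96 + $453.93 + $329.15 = $4,964.34
Net pay = $10,020.58 − $4,964.34 = $5,056.24

$5,056.24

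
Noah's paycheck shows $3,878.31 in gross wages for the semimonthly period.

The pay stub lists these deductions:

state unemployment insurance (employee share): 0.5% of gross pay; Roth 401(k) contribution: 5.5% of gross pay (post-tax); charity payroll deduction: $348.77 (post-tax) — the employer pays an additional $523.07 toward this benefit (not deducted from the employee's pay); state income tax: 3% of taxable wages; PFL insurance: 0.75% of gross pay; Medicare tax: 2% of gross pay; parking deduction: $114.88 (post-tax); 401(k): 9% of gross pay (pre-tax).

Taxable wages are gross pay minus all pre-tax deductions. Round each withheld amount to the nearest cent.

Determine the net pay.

401(k): $3,878.31 × 0.09 = $349.05
Taxable wages = $3,878.31 − $349.05 = $3,529.26
State income tax: $3,529.26 × 0.03 = $105.88
PFL insurance: $3,878.31 × 0.0075 = $29.09
Medicare tax: $3,878.31 × 0.02 = $77.57
State unemployment insurance (employee share): $3,878.31 × 0.005 = $19.39
Charity payroll deduction: $348.77
Roth 401(k) contribution: $3,878.31 × 0.055 = $213.31
Parking deduction: $114.88
(Employer's $523.07 toward charity payroll deduction is not withheld from the employee.)
Total deductions = $349.05 + $105.88 + $29.09 + $77.57 + $19.39 + $348.77 + $213.31 + $114.88 = $1,257.94
Net pay = $3,878.31 − $1,257.94 = $2,620.37

$2,620.37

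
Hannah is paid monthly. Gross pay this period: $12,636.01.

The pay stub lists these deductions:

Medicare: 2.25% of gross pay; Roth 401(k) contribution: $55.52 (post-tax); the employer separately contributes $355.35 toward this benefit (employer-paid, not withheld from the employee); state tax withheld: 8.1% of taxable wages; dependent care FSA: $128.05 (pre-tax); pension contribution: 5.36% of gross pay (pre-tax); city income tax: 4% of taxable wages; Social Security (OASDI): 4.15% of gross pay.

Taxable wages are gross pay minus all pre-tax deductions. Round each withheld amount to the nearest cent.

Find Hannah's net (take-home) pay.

Dependent care FSA: $128.05
Pension contribution: $12,636.01 × 0.0536 = $677.29
Pre-tax total = $128.05 + $677.29 = $805.34
Taxable wages = $12,636.01 − $805.34 = $11,830.67
City income tax: $11,830.67 × 0.04 = $473.23
State tax withheld: $11,830.67 × 0.081 = $958.28
Social Security (OASDI): $12,636.01 × 0.0415 = $524.39
Medicare: $12,636.01 × 0.0225 = $284.31
Roth 401(k) contribution: $55.52
(Employer's $355.35 toward Roth 401(k) contribution is not withheld from the employee.)
Total deductions = $128.05 + $677.29 + $473.23 + $958.28 + $524.39 + $284.31 + $55.52 = $3,101.07
Net pay = $12,636.01 − $3,101.07 = $9,534.94

$9,534.94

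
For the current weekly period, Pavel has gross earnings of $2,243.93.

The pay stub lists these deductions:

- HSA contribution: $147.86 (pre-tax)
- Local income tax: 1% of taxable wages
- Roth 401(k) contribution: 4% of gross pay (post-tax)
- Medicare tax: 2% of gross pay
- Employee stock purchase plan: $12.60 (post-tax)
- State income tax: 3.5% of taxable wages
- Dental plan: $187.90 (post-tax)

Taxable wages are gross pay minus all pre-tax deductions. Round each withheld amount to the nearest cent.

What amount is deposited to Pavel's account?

HSA contribution: $147.86
Taxable wages = $2,243.93 − $147.86 = $2,096.07
Local income tax: $2,096.07 × 0.01 = $20.96
State income tax: $2,096.07 × 0.035 = $73.36
Medicare tax: $2,243.93 × 0.02 = $44.88
Employee stock purchase plan: $12.60
Roth 401(k) contribution: $2,243.93 × 0.04 = $89.76
Dental plan: $187.90
Total deductions = $147.86 + $20.96 + $73.36 + $44.88 + $12.60 + $89.76 + $187.90 = $577.32
Net pay = $2,243.93 − $577.32 = $1,666.61

$1,666.61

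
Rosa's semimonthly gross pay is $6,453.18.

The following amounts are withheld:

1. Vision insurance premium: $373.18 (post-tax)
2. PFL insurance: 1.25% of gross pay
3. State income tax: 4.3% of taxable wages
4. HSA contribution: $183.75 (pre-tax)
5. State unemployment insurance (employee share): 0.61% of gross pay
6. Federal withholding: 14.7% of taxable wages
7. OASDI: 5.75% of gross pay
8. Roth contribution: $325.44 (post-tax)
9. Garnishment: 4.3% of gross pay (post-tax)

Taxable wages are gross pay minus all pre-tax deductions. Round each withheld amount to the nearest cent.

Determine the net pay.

$3,611.04

HSA contribution: $183.75
Taxable wages = $6,453.18 − $183.75 = $6,269.43
Federal withholding: $6,269.43 × 0.147 = $921.61
State income tax: $6,269.43 × 0.043 = $269.59
PFL insurance: $6,453.18 × 0.0125 = $80.66
State unemployment insurance (employee share): $6,453.18 × 0.0061 = $39.36
OASDI: $6,453.18 × 0.0575 = $371.06
Garnishment: $6,453.18 × 0.043 = $277.49
Vision insurance premium: $373.18
Roth contribution: $325.44
Total deductions = $183.75 + $921.61 + $269.59 + $80.66 + $39.36 + $371.06 + $277.49 + $373.18 + $325.44 = $2,842.14
Net pay = $6,453.18 − $2,842.14 = $3,611.04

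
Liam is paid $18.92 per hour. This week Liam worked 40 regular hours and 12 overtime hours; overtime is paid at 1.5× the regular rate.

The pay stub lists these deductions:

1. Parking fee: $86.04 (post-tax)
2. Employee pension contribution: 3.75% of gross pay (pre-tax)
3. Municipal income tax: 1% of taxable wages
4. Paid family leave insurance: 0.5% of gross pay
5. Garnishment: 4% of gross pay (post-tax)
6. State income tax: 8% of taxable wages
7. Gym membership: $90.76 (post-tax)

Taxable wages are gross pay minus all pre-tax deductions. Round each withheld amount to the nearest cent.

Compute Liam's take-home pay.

$734.97

Regular pay: 40 × $18.92 = $756.80
Overtime pay: 12 × $18.92 × 1.5 = $340.56
Gross pay = $756.80 + $340.56 = $1,097.36
Employee pension contribution: $1,097.36 × 0.0375 = $41.15
Taxable wages = $1,097.36 − $41.15 = $1,056.21
Municipal income tax: $1,056.21 × 0.01 = $10.56
State income tax: $1,056.21 × 0.08 = $84.50
Paid family leave insurance: $1,097.36 × 0.005 = $5.49
Gym membership: $90.76
Parking fee: $86.04
Garnishment: $1,097.36 × 0.04 = $43.89
Total deductions = $41.15 + $10.56 + $84.50 + $5.49 + $90.76 + $86.04 + $43.89 = $362.39
Net pay = $1,097.36 − $362.39 = $734.97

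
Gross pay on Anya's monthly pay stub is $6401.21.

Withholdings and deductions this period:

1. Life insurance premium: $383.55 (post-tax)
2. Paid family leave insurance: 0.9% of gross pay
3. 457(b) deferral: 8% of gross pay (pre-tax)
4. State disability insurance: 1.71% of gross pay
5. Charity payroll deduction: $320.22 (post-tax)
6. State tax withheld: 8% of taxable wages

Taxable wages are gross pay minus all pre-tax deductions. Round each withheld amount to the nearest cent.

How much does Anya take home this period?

$4547.14

457(b) deferral: $6401.21 × 0.08 = $512.10
Taxable wages = $6401.21 − $512.10 = $5889.11
State tax withheld: $5889.11 × 0.08 = $471.13
State disability insurance: $6401.21 × 0.0171 = $109.46
Paid family leave insurance: $6401.21 × 0.009 = $57.61
Charity payroll deduction: $320.22
Life insurance premium: $383.55
Total deductions = $512.10 + $471.13 + $109.46 + $57.61 + $320.22 + $383.55 = $1854.07
Net pay = $6401.21 − $1854.07 = $4547.14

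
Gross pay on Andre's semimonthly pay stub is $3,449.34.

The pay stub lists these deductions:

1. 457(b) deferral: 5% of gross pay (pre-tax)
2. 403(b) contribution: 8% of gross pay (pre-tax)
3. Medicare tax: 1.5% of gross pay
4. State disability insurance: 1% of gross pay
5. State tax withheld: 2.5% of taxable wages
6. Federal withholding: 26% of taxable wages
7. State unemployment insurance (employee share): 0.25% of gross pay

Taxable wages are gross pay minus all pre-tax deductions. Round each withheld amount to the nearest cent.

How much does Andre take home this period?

$2,050.81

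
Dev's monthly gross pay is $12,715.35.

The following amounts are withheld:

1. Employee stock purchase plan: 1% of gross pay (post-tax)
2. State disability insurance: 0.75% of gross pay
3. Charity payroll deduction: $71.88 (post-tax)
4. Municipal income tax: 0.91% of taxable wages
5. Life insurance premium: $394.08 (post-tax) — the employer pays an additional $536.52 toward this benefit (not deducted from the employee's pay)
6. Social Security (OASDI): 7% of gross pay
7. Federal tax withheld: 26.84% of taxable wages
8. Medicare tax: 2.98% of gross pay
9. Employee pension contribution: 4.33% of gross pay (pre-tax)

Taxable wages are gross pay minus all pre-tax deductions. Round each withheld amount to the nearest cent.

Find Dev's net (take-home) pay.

$6,831.58

Employee pension contribution: $12,715.35 × 0.0433 = $550.57
Taxable wages = $12,715.35 − $550.57 = $12,164.78
Federal tax withheld: $12,164.78 × 0.2684 = $3,265.03
Municipal income tax: $12,164.78 × 0.0091 = $110.70
Medicare tax: $12,715.35 × 0.0298 = $378.92
State disability insurance: $12,715.35 × 0.0075 = $95.37
Social Security (OASDI): $12,715.35 × 0.07 = $890.07
Life insurance premium: $394.08
Employee stock purchase plan: $12,715.35 × 0.01 = $127.15
Charity payroll deduction: $71.88
(Employer's $536.52 toward life insurance premium is not withheld from the employee.)
Total deductions = $550.57 + $3,265.03 + $110.70 + $378.92 + $95.37 + $890.07 + $394.08 + $127.15 + $71.88 = $5,883.77
Net pay = $12,715.35 − $5,883.77 = $6,831.58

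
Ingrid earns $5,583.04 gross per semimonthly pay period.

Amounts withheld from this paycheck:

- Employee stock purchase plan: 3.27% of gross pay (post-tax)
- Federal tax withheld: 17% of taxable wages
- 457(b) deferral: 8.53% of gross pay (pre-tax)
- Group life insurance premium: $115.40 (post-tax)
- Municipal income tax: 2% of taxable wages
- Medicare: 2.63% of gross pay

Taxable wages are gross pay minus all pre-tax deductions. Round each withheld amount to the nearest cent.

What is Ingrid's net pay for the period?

$3,691.71

457(b) deferral: $5,583.04 × 0.0853 = $476.23
Taxable wages = $5,583.04 − $476.23 = $5,106.81
Federal tax withheld: $5,106.81 × 0.17 = $868.16
Municipal income tax: $5,106.81 × 0.02 = $102.14
Medicare: $5,583.04 × 0.0263 = $146.83
Employee stock purchase plan: $5,583.04 × 0.0327 = $182.57
Group life insurance premium: $115.40
Total deductions = $476.23 + $868.16 + $102.14 + $146.83 + $182.57 + $115.40 = $1,891.33
Net pay = $5,583.04 − $1,891.33 = $3,691.71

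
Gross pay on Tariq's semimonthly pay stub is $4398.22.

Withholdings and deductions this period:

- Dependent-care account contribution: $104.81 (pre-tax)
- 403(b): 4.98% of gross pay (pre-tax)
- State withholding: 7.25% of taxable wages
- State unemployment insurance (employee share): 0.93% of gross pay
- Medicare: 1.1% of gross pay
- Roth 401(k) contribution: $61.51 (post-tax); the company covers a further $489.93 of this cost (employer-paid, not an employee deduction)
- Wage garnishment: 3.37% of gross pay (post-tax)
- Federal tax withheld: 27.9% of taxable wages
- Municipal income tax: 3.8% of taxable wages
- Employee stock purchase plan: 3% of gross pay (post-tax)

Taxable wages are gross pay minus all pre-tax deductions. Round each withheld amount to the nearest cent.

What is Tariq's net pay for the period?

Dependent-care account contribution: $104.81
403(b): $4398.22 × 0.0498 = $219.03
Pre-tax total = $104.81 + $219.03 = $323.84
Taxable wages = $4398.22 − $323.84 = $4074.38
Federal tax withheld: $4074.38 × 0.279 = $1136.75
Municipal income tax: $4074.38 × 0.038 = $154.83
State withholding: $4074.38 × 0.0725 = $295.39
Medicare: $4398.22 × 0.011 = $48.38
State unemployment insurance (employee share): $4398.22 × 0.0093 = $40.90
Wage garnishment: $4398.22 × 0.0337 = $148.22
Employee stock purchase plan: $4398.22 × 0.03 = $131.95
Roth 401(k) contribution: $61.51
(Employer's $489.93 toward Roth 401(k) contribution is not withheld from the employee.)
Total deductions = $104.81 + $219.03 + $1136.75 + $154.83 + $295.39 + $48.38 + $40.90 + $148.22 + $131.95 + $61.51 = $2341.77
Net pay = $4398.22 − $2341.77 = $2056.45

$2056.45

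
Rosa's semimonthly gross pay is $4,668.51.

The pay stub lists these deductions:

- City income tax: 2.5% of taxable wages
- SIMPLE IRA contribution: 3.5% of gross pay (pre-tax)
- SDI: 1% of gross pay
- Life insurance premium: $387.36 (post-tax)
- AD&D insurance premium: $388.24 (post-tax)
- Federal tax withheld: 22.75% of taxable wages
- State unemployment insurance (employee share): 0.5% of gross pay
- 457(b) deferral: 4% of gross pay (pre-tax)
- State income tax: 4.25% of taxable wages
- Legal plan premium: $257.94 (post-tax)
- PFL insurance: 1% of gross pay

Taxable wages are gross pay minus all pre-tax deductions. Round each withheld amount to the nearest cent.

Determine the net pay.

$1,894.19

SIMPLE IRA contribution: $4,668.51 × 0.035 = $163.40
457(b) deferral: $4,668.51 × 0.04 = $186.74
Pre-tax total = $163.40 + $186.74 = $350.14
Taxable wages = $4,668.51 − $350.14 = $4,318.37
State income tax: $4,318.37 × 0.0425 = $183.53
City income tax: $4,318.37 × 0.025 = $107.96
Federal tax withheld: $4,318.37 × 0.2275 = $982.43
PFL insurance: $4,668.51 × 0.01 = $46.69
State unemployment insurance (employee share): $4,668.51 × 0.005 = $23.34
SDI: $4,668.51 × 0.01 = $46.69
Legal plan premium: $257.94
AD&D insurance premium: $388.24
Life insurance premium: $387.36
Total deductions = $163.40 + $186.74 + $183.53 + $107.96 + $982.43 + $46.69 + $23.34 + $46.69 + $257.94 + $388.24 + $387.36 = $2,774.32
Net pay = $4,668.51 − $2,774.32 = $1,894.19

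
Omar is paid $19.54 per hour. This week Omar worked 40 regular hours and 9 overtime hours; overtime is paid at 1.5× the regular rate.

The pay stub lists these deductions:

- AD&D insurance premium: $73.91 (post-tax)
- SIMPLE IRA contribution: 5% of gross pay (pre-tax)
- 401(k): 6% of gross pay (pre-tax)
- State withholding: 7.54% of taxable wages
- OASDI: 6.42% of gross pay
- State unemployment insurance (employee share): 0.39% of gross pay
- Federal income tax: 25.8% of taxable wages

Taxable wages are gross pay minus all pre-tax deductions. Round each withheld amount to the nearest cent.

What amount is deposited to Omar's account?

$475.11

Regular pay: 40 × $19.54 = $781.60
Overtime pay: 9 × $19.54 × 1.5 = $263.79
Gross pay = $781.60 + $263.79 = $1,045.39
SIMPLE IRA contribution: $1,045.39 × 0.05 = $52.27
401(k): $1,045.39 × 0.06 = $62.72
Pre-tax total = $52.27 + $62.72 = $114.99
Taxable wages = $1,045.39 − $114.99 = $930.40
Federal income tax: $930.40 × 0.258 = $240.04
State withholding: $930.40 × 0.0754 = $70.15
OASDI: $1,045.39 × 0.0642 = $67.11
State unemployment insurance (employee share): $1,045.39 × 0.0039 = $4.08
AD&D insurance premium: $73.91
Total deductions = $52.27 + $62.72 + $240.04 + $70.15 + $67.11 + $4.08 + $73.91 = $570.28
Net pay = $1,045.39 − $570.28 = $475.11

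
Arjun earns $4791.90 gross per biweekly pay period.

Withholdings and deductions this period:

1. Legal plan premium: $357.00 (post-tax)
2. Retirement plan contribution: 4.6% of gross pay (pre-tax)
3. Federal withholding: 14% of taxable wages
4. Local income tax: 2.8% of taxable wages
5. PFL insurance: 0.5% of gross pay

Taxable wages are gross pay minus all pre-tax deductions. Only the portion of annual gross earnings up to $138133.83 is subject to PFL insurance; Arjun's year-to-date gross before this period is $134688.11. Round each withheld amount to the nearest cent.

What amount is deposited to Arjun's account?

$3429.23

Retirement plan contribution: $4791.90 × 0.046 = $220.43
Taxable wages = $4791.90 − $220.43 = $4571.47
Local income tax: $4571.47 × 0.028 = $128.00
Federal withholding: $4571.47 × 0.14 = $640.01
PFL insurance: only $138133.83 − $134688.11 = $3445.72 of this check is subject → $3445.72 × 0.005 = $17.23
Legal plan premium: $357.00
Total deductions = $220.43 + $128.00 + $640.01 + $17.23 + $357.00 = $1362.67
Net pay = $4791.90 − $1362.67 = $3429.23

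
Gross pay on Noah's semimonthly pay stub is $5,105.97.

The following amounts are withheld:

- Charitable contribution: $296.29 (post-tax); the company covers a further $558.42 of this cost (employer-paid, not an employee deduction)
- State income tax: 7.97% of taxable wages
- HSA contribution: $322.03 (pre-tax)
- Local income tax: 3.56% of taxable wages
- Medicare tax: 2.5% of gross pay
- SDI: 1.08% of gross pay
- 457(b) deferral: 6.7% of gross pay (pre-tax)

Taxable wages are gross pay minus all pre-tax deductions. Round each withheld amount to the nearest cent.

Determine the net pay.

$3,450.62

457(b) deferral: $5,105.97 × 0.067 = $342.10
HSA contribution: $322.03
Pre-tax total = $342.10 + $322.03 = $664.13
Taxable wages = $5,105.97 − $664.13 = $4,441.84
Local income tax: $4,441.84 × 0.0356 = $158.13
State income tax: $4,441.84 × 0.0797 = $354.01
SDI: $5,105.97 × 0.0108 = $55.14
Medicare tax: $5,105.97 × 0.025 = $127.65
Charitable contribution: $296.29
(Employer's $558.42 toward charitable contribution is not withheld from the employee.)
Total deductions = $342.10 + $322.03 + $158.13 + $354.01 + $55.14 + $127.65 + $296.29 = $1,655.35
Net pay = $5,105.97 − $1,655.35 = $3,450.62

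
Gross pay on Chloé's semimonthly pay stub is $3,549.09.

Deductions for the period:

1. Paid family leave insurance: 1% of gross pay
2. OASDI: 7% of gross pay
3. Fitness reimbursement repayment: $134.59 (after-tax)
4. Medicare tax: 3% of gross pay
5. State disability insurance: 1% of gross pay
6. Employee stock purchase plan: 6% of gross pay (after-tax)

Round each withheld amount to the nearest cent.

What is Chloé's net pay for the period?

$2,775.66

Medicare tax: $3,549.09 × 0.03 = $106.47
OASDI: $3,549.09 × 0.07 = $248.44
State disability insurance: $3,549.09 × 0.01 = $35.49
Paid family leave insurance: $3,549.09 × 0.01 = $35.49
Fitness reimbursement repayment: $134.59
Employee stock purchase plan: $3,549.09 × 0.06 = $212.95
Total deductions = $106.47 + $248.44 + $35.49 + $35.49 + $134.59 + $212.95 = $773.43
Net pay = $3,549.09 − $773.43 = $2,775.66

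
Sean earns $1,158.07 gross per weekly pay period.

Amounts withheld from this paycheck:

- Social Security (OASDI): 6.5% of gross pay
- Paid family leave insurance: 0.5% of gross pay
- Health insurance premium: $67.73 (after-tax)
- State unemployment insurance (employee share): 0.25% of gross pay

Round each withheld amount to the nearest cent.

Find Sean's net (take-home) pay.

Paid family leave insurance: $1,158.07 × 0.005 = $5.79
State unemployment insurance (employee share): $1,158.07 × 0.0025 = $2.90
Social Security (OASDI): $1,158.07 × 0.065 = $75.27
Health insurance premium: $67.73
Total deductions = $5.79 + $2.90 + $75.27 + $67.73 = $151.69
Net pay = $1,158.07 − $151.69 = $1,006.38

$1,006.38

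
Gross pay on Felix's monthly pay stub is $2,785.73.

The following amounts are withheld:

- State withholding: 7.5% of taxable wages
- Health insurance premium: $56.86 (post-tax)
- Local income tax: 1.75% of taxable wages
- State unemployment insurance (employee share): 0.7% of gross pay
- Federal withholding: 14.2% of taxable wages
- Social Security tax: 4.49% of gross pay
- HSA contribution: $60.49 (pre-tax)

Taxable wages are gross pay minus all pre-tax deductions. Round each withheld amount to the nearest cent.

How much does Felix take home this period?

HSA contribution: $60.49
Taxable wages = $2,785.73 − $60.49 = $2,725.24
Local income tax: $2,725.24 × 0.0175 = $47.69
State withholding: $2,725.24 × 0.075 = $204.39
Federal withholding: $2,725.24 × 0.142 = $386.98
State unemployment insurance (employee share): $2,785.73 × 0.007 = $19.50
Social Security tax: $2,785.73 × 0.0449 = $125.08
Health insurance premium: $56.86
Total deductions = $60.49 + $47.69 + $204.39 + $386.98 + $19.50 + $125.08 + $56.86 = $900.99
Net pay = $2,785.73 − $900.99 = $1,884.74

$1,884.74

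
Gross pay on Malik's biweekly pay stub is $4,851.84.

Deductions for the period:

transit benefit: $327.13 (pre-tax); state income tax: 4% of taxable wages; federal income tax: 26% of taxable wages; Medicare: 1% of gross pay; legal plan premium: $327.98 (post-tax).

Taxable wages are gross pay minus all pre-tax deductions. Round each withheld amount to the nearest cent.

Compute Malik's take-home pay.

$2,790.80

Transit benefit: $327.13
Taxable wages = $4,851.84 − $327.13 = $4,524.71
State income tax: $4,524.71 × 0.04 = $180.99
Federal income tax: $4,524.71 × 0.26 = $1,176.42
Medicare: $4,851.84 × 0.01 = $48.52
Legal plan premium: $327.98
Total deductions = $327.13 + $180.99 + $1,176.42 + $48.52 + $327.98 = $2,061.04
Net pay = $4,851.84 − $2,061.04 = $2,790.80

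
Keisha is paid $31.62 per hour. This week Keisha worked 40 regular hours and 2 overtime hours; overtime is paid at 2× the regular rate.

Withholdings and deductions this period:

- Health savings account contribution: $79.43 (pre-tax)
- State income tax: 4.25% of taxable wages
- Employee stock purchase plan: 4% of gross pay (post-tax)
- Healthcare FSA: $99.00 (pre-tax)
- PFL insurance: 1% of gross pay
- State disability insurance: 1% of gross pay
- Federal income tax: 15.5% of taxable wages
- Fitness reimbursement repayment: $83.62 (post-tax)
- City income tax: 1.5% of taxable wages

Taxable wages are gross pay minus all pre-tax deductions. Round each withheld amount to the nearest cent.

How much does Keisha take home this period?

$788.03

Regular pay: 40 × $31.62 = $1,264.80
Overtime pay: 2 × $31.62 × 2 = $126.48
Gross pay = $1,264.80 + $126.48 = $1,391.28
Healthcare FSA: $99.00
Health savings account contribution: $79.43
Pre-tax total = $99.00 + $79.43 = $178.43
Taxable wages = $1,391.28 − $178.43 = $1,212.85
City income tax: $1,212.85 × 0.015 = $18.19
Federal income tax: $1,212.85 × 0.155 = $187.99
State income tax: $1,212.85 × 0.0425 = $51.55
State disability insurance: $1,391.28 × 0.01 = $13.91
PFL insurance: $1,391.28 × 0.01 = $13.91
Fitness reimbursement repayment: $83.62
Employee stock purchase plan: $1,391.28 × 0.04 = $55.65
Total deductions = $99.00 + $79.43 + $18.19 + $187.99 + $51.55 + $13.91 + $13.91 + $83.62 + $55.65 = $603.25
Net pay = $1,391.28 − $603.25 = $788.03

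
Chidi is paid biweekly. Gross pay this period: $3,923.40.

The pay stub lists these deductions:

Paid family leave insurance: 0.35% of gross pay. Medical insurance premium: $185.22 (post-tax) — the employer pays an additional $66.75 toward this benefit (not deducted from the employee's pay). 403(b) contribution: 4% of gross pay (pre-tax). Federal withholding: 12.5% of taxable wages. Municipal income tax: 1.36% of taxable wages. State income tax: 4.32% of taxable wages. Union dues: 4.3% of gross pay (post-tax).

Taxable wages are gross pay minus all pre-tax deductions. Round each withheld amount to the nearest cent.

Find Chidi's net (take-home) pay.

$2,714.06

403(b) contribution: $3,923.40 × 0.04 = $156.94
Taxable wages = $3,923.40 − $156.94 = $3,766.46
Municipal income tax: $3,766.46 × 0.0136 = $51.22
State income tax: $3,766.46 × 0.0432 = $162.71
Federal withholding: $3,766.46 × 0.125 = $470.81
Paid family leave insurance: $3,923.40 × 0.0035 = $13.73
Union dues: $3,923.40 × 0.043 = $168.71
Medical insurance premium: $185.22
(Employer's $66.75 toward medical insurance premium is not withheld from the employee.)
Total deductions = $156.94 + $51.22 + $162.71 + $470.81 + $13.73 + $168.71 + $185.22 = $1,209.34
Net pay = $3,923.40 − $1,209.34 = $2,714.06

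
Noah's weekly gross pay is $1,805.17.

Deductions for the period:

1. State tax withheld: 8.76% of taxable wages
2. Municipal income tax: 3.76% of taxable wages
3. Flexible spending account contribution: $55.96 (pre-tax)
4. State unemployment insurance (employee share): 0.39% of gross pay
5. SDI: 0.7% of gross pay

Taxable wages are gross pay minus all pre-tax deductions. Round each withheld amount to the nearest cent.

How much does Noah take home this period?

$1,510.53

Flexible spending account contribution: $55.96
Taxable wages = $1,805.17 − $55.96 = $1,749.21
Municipal income tax: $1,749.21 × 0.0376 = $65.77
State tax withheld: $1,749.21 × 0.0876 = $153.23
State unemployment insurance (employee share): $1,805.17 × 0.0039 = $7.04
SDI: $1,805.17 × 0.007 = $12.64
Total deductions = $55.96 + $65.77 + $153.23 + $7.04 + $12.64 = $294.64
Net pay = $1,805.17 − $294.64 = $1,510.53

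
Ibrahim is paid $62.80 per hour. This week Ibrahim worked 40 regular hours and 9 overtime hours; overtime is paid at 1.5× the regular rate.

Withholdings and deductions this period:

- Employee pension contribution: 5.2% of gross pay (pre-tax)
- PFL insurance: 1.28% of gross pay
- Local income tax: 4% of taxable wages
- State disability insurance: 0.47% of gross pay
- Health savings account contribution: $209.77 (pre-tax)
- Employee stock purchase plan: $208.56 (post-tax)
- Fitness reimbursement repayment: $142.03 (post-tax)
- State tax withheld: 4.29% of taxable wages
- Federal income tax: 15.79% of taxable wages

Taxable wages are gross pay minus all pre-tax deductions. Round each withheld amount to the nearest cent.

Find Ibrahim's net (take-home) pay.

$1849.48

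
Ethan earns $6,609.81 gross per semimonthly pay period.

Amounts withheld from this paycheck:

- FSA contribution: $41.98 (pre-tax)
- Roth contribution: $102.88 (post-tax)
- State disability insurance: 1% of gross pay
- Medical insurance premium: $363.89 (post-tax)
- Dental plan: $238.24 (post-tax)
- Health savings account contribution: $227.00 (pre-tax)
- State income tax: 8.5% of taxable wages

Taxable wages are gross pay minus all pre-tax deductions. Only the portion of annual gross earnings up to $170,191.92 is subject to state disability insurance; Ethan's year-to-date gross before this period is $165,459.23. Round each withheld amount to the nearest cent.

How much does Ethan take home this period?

Health savings account contribution: $227.00
FSA contribution: $41.98
Pre-tax total = $227.00 + $41.98 = $268.98
Taxable wages = $6,609.81 − $268.98 = $6,340.83
State income tax: $6,340.83 × 0.085 = $538.97
State disability insurance: only $170,191.92 − $165,459.23 = $4,732.69 of this check is subject → $4,732.69 × 0.01 = $47.33
Roth contribution: $102.88
Medical insurance premium: $363.89
Dental plan: $238.24
Total deductions = $227.00 + $41.98 + $538.97 + $47.33 + $102.88 + $363.89 + $238.24 = $1,560.29
Net pay = $6,609.81 − $1,560.29 = $5,049.52

$5,049.52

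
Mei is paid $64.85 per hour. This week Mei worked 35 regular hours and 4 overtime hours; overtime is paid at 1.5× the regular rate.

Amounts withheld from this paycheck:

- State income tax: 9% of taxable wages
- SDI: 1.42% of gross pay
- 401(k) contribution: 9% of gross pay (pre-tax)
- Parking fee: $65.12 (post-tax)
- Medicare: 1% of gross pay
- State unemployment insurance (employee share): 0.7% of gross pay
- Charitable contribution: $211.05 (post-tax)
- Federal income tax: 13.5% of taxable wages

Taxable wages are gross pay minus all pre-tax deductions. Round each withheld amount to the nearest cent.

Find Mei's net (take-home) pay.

Regular pay: 35 × $64.85 = $2,269.75
Overtime pay: 4 × $64.85 × 1.5 = $389.10
Gross pay = $2,269.75 + $389.10 = $2,658.85
401(k) contribution: $2,658.85 × 0.09 = $239.30
Taxable wages = $2,658.85 − $239.30 = $2,419.55
Federal income tax: $2,419.55 × 0.135 = $326.64
State income tax: $2,419.55 × 0.09 = $217.76
Medicare: $2,658.85 × 0.01 = $26.59
State unemployment insurance (employee share): $2,658.85 × 0.007 = $18.61
SDI: $2,658.85 × 0.0142 = $37.76
Parking fee: $65.12
Charitable contribution: $211.05
Total deductions = $239.30 + $326.64 + $217.76 + $26.59 + $18.61 + $37.76 + $65.12 + $211.05 = $1,142.83
Net pay = $2,658.85 − $1,142.83 = $1,516.02

$1,516.02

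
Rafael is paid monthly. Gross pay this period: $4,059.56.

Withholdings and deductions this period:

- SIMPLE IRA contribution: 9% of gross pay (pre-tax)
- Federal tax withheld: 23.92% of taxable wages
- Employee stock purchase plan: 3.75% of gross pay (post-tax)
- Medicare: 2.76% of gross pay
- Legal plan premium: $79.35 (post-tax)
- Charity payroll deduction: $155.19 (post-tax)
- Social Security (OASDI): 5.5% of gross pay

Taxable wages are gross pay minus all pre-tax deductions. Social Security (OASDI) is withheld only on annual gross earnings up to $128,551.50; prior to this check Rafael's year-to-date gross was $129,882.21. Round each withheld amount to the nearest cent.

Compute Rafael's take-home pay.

SIMPLE IRA contribution: $4,059.56 × 0.09 = $365.36
Taxable wages = $4,059.56 − $365.36 = $3,694.20
Federal tax withheld: $3,694.20 × 0.2392 = $883.65
Social Security (OASDI): annual cap $128,551.50 already reached (YTD $129,882.21), so $0.00
Medicare: $4,059.56 × 0.0276 = $112.04
Charity payroll deduction: $155.19
Legal plan premium: $79.35
Employee stock purchase plan: $4,059.56 × 0.0375 = $152.23
Total deductions = $365.36 + $883.65 + $0.00 + $112.04 + $155.19 + $79.35 + $152.23 = $1,747.82
Net pay = $4,059.56 − $1,747.82 = $2,311.74

$2,311.74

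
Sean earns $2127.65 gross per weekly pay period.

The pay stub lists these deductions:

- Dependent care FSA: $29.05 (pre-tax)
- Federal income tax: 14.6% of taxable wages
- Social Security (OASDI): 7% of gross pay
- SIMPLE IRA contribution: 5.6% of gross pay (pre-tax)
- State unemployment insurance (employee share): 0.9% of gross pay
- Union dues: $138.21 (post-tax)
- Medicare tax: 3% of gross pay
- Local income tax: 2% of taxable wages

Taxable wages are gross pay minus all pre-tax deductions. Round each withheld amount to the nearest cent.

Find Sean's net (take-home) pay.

SIMPLE IRA contribution: $2127.65 × 0.056 = $119.15
Dependent care FSA: $29.05
Pre-tax total = $119.15 + $29.05 = $148.20
Taxable wages = $2127.65 − $148.20 = $1979.45
Federal income tax: $1979.45 × 0.146 = $289.00
Local income tax: $1979.45 × 0.02 = $39.59
Medicare tax: $2127.65 × 0.03 = $63.83
State unemployment insurance (employee share): $2127.65 × 0.009 = $19.15
Social Security (OASDI): $2127.65 × 0.07 = $148.94
Union dues: $138.21
Total deductions = $119.15 + $29.05 + $289.00 + $39.59 + $63.83 + $19.15 + $148.94 + $138.21 = $846.92
Net pay = $2127.65 − $846.92 = $1280.73

$1280.73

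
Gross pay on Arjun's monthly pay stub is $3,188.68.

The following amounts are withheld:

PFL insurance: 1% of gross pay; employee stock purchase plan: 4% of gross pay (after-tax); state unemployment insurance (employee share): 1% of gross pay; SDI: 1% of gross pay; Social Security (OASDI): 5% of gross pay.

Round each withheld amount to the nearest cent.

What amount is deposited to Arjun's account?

PFL insurance: $3,188.68 × 0.01 = $31.89
SDI: $3,188.68 × 0.01 = $31.89
State unemployment insurance (employee share): $3,188.68 × 0.01 = $31.89
Social Security (OASDI): $3,188.68 × 0.05 = $159.43
Employee stock purchase plan: $3,188.68 × 0.04 = $127.55
Total deductions = $31.89 + $31.89 + $31.89 + $159.43 + $127.55 = $382.65
Net pay = $3,188.68 − $382.65 = $2,806.03

$2,806.03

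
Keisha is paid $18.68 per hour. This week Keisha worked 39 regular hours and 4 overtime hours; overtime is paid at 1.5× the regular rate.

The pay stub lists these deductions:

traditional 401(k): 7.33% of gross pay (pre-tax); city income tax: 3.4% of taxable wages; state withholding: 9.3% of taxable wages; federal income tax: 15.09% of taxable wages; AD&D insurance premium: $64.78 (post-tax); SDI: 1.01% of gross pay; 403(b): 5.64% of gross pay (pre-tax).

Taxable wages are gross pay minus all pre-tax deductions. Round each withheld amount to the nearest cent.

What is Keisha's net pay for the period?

Regular pay: 39 × $18.68 = $728.52
Overtime pay: 4 × $18.68 × 1.5 = $112.08
Gross pay = $728.52 + $112.08 = $840.60
Traditional 401(k): $840.60 × 0.0733 = $61.62
403(b): $840.60 × 0.0564 = $47.41
Pre-tax total = $61.62 + $47.41 = $109.03
Taxable wages = $840.60 − $109.03 = $731.57
State withholding: $731.57 × 0.093 = $68.04
Federal income tax: $731.57 × 0.1509 = $110.39
City income tax: $731.57 × 0.034 = $24.87
SDI: $840.60 × 0.0101 = $8.49
AD&D insurance premium: $64.78
Total deductions = $61.62 + $47.41 + $68.04 + $110.39 + $24.87 + $8.49 + $64.78 = $385.60
Net pay = $840.60 − $385.60 = $455.00

$455.00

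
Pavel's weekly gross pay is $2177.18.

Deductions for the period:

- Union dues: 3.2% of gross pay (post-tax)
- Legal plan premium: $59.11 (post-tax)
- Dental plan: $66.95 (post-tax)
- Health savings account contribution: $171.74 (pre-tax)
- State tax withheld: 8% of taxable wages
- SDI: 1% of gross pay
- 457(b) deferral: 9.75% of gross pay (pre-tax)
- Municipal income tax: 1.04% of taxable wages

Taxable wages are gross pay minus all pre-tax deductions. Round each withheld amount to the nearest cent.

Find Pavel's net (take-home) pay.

457(b) deferral: $2177.18 × 0.0975 = $212.28
Health savings account contribution: $171.74
Pre-tax total = $212.28 + $171.74 = $384.02
Taxable wages = $2177.18 − $384.02 = $1793.16
State tax withheld: $1793.16 × 0.08 = $143.45
Municipal income tax: $1793.16 × 0.0104 = $18.65
SDI: $2177.18 × 0.01 = $21.77
Dental plan: $66.95
Legal plan premium: $59.11
Union dues: $2177.18 × 0.032 = $69.67
Total deductions = $212.28 + $171.74 + $143.45 + $18.65 + $21.77 + $66.95 + $59.11 + $69.67 = $763.62
Net pay = $2177.18 − $763.62 = $1413.56

$1413.56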